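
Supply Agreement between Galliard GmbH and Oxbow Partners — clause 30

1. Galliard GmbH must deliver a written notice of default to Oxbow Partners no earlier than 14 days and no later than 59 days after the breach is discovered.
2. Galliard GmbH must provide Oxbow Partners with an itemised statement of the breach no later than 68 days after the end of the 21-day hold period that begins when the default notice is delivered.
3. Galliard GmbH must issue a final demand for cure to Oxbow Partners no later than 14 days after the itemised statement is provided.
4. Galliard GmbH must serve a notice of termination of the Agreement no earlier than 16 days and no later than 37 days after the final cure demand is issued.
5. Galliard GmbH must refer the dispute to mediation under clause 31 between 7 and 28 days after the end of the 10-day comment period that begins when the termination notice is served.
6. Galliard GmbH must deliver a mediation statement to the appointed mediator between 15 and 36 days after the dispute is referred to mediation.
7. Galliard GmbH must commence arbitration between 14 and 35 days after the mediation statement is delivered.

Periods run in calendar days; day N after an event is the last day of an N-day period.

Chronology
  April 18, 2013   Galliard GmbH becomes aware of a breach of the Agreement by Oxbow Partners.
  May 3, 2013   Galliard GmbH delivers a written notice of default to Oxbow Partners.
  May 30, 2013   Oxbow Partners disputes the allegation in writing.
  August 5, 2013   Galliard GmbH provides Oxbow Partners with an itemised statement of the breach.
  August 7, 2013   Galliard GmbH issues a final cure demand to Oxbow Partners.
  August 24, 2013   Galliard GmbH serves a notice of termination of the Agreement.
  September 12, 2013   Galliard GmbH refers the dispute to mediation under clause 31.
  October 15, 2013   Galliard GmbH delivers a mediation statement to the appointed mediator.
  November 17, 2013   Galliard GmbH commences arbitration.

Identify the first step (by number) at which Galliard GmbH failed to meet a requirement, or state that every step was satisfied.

Step 2

(1) the permitted window runs from April 18, 2013 + 14 = May 2, 2013 to April 18, 2013 + 59 = June 16, 2013; done May 3, 2013, which is between those dates.
(2) due by May 24, 2013 + 68 days = July 31, 2013; not done until August 5, 2013, 5 days after the deadline.
Later steps need not be reached.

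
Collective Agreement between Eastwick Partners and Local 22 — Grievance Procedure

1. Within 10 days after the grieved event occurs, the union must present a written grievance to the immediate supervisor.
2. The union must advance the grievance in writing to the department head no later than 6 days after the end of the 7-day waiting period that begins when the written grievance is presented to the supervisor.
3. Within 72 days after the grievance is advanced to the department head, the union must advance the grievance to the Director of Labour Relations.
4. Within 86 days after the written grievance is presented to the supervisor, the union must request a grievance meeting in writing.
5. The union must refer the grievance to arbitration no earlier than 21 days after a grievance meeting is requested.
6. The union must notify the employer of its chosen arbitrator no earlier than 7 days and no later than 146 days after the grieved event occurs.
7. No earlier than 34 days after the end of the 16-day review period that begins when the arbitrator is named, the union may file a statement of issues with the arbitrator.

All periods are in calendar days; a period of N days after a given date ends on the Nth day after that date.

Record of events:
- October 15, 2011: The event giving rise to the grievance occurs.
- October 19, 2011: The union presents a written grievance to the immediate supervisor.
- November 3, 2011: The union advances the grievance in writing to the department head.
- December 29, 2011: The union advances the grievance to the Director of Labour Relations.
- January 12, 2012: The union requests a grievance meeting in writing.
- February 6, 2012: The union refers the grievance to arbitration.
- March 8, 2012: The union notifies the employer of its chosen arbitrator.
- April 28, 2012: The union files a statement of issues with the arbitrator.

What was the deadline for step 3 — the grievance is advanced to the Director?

Step 3 runs from November 3, 2011, when the grievance is advanced to the department head. 72 days after November 3, 2011 is January 14, 2012.

January 14, 2012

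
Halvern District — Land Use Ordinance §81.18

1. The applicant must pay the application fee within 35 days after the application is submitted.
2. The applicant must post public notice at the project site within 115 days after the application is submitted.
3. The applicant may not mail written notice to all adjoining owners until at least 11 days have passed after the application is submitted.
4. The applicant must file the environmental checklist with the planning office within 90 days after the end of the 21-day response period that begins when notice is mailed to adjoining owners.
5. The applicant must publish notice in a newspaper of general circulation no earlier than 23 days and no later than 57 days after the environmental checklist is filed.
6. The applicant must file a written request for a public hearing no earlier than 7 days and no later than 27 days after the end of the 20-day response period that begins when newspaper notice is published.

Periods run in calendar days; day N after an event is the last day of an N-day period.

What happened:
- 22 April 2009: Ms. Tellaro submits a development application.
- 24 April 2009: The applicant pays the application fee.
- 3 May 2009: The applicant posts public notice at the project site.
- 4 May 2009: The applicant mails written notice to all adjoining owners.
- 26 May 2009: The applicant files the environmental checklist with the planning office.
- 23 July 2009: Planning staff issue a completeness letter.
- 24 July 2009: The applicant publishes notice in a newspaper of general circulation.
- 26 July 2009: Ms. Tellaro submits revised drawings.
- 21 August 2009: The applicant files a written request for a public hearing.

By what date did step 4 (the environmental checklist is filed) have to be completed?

Notice is mailed to adjoining owners on 4 May 2009; the 21-day response period therefore ends 25 May 2009, and step 4 runs from that date. 90 days after 25 May 2009 is 23 August 2009.

23 August 2009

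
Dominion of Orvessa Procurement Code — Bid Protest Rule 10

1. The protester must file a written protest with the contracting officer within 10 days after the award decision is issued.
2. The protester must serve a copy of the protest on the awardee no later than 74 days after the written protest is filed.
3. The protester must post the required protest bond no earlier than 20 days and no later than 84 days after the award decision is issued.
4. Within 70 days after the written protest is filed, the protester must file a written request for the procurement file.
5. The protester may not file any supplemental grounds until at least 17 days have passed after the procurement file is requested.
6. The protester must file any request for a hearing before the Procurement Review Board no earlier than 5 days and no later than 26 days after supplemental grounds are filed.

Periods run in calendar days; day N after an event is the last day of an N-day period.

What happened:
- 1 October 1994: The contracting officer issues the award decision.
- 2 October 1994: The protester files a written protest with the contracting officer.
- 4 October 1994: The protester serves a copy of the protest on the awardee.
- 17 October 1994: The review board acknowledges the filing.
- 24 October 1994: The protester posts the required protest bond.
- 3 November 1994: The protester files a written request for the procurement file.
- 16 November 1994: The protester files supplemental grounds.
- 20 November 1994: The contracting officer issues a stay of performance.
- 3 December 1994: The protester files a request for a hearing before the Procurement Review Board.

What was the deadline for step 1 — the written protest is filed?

Step 1 runs from 1 October 1994, when the award decision is issued. 10 days after 1 October 1994 is 11 October 1994.

11 October 1994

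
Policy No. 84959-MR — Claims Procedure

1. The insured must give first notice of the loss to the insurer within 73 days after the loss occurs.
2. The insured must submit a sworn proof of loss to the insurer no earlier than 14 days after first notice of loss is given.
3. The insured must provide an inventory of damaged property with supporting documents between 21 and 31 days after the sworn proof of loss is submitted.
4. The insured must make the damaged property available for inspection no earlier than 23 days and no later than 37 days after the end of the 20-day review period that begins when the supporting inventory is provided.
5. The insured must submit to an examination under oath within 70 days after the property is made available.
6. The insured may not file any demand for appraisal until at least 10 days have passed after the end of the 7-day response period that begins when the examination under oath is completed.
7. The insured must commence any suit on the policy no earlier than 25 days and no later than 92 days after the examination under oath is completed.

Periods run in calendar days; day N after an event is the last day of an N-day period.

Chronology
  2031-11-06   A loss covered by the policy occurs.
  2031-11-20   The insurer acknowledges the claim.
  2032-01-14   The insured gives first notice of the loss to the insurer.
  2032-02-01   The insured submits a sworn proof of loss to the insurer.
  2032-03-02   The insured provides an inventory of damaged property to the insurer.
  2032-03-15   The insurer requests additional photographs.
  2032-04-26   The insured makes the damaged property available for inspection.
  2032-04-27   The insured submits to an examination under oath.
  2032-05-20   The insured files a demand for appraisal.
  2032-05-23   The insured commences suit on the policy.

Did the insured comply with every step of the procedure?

Step 1 — counting 73 days from 2031-11-06 (when the loss occurs) gives a deadline of 2032-01-18; done 2032-01-14 — timely.
Step 2 — must wait 14 days from 2032-01-14 (when first notice of loss is given), so not before 2032-01-28; 2032-02-01 is on or after that date.
Step 3 — 21 and 31 days from 2032-02-01 (when the sworn proof of loss is submitted) are 2032-02-22 and 2032-03-03 respectively; done 2032-03-02 — within the window.
Step 4 — 23 and 37 days from 2032-03-22 (end of the 20-day review period, which began when the supporting inventory is provided on 2032-03-02) are 2032-04-14 and 2032-04-28 respectively; done 2032-04-26 — within the window.
Step 5 — counting 70 days from 2032-04-26 (when the property is made available) gives a deadline of 2032-07-05; done 2032-04-27 — timely.
Step 6 — must wait 10 days from 2032-05-04 (end of the 7-day response period, which began when the examination under oath is completed on 2032-04-27), so not before 2032-05-14; done 2032-05-20 — permitted.
Step 7 — 25 and 92 days from 2032-04-27 (when the examination under oath is completed) are 2032-05-22 and 2032-07-28 respectively; done 2032-05-23 — within the window.

Yes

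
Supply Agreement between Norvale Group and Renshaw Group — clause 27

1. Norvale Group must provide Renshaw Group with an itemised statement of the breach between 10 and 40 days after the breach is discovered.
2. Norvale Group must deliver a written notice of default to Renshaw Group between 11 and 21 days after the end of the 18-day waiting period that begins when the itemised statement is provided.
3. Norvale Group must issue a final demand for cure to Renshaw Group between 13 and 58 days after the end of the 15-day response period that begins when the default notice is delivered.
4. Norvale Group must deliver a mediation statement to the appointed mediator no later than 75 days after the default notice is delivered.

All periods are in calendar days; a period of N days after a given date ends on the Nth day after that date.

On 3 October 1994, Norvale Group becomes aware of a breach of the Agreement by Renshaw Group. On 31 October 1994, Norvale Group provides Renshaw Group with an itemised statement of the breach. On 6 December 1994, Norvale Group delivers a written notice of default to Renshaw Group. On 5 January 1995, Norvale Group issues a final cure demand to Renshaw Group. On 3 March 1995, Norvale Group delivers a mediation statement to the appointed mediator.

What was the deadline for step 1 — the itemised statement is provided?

Step 1 runs from 3 October 1994, when the breach is discovered. The window is 10–40 days after 3 October 1994; it closes on 12 November 1994.

12 November 1994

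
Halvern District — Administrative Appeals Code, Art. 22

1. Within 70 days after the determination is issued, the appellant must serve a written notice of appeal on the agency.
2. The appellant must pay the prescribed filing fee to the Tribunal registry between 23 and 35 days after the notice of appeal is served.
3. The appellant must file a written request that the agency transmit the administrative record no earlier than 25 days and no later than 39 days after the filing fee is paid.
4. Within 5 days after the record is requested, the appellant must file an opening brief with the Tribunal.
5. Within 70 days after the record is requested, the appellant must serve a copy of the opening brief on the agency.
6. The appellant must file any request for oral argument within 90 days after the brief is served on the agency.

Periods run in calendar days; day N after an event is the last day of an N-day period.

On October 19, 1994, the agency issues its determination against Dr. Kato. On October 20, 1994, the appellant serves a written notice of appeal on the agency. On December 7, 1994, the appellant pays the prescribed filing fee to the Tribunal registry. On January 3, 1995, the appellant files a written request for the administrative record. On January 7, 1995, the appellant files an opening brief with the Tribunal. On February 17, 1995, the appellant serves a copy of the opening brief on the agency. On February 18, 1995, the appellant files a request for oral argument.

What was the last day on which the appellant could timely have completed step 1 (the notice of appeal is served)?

Step 1 runs from October 19, 1994, when the determination is issued. 70 days after October 19, 1994 is December 28, 1994.

December 28, 1994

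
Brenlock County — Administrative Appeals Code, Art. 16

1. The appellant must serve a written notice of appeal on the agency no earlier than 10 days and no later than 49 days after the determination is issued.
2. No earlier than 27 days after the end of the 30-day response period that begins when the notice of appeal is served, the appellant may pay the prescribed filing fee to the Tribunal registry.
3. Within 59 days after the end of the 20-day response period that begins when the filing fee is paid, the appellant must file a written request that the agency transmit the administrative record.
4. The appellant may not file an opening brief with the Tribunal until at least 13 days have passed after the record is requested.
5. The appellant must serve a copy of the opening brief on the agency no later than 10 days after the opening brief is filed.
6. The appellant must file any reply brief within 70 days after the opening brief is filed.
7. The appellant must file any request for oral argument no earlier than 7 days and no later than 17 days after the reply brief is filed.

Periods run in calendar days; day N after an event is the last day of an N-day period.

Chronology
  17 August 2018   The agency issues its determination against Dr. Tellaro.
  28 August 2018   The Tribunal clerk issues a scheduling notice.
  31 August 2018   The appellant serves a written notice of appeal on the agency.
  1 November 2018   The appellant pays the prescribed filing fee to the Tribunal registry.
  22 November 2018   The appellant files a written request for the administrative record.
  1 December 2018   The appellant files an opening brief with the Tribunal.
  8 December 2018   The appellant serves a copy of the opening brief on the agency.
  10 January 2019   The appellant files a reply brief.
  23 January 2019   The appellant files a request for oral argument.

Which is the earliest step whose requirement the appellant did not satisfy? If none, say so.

Step 1: the window is 10–49 days after 17 August 2018 (when the determination is issued), so 27 August 2018 through 5 October 2018; done 31 August 2018, which is between those dates.
Step 2: the earliest permitted date is 27 days after 30 September 2018 (end of the 30-day response period, which began when the notice of appeal is served on 31 August 2018), i.e. 27 October 2018; 1 November 2018 is on or after that date.
Step 3: 59 days after 21 November 2018 (end of the 20-day response period, which began when the filing fee is paid on 1 November 2018) is 19 January 2019; 22 November 2018 is within that limit.
Step 4: the earliest permitted date is 13 days after 22 November 2018 (when the record is requested), i.e. 5 December 2018; acted on 1 December 2018, 4 days prematurely.

Step 4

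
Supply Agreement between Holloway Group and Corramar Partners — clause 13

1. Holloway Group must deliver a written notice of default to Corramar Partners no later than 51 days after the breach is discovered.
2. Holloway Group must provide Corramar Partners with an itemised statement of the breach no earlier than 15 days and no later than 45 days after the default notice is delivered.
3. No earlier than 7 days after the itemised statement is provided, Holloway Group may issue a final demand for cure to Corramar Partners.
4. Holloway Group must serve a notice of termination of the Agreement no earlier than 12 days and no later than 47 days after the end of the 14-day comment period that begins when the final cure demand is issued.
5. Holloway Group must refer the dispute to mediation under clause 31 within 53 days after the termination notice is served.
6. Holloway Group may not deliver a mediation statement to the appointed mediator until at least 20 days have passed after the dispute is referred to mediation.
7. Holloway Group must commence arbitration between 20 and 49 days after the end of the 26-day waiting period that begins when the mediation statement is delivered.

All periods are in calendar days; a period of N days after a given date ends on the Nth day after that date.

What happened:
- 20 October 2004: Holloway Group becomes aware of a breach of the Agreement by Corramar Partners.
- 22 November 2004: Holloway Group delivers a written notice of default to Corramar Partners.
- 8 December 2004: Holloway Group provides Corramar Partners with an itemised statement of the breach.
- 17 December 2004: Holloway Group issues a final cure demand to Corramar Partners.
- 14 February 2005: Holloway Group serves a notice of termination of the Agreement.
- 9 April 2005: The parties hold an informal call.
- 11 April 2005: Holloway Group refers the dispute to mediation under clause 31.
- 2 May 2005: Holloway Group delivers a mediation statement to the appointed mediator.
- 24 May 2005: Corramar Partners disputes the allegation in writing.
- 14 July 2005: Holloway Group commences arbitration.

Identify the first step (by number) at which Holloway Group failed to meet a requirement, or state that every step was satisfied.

Step 1: 51 days after 20 October 2004 (when the breach is discovered) is 10 December 2004; 22 November 2004 is within that limit.
Step 2: the window is 15–45 days after 22 November 2004 (when the default notice is delivered), so 7 December 2004 through 6 January 2005; 8 December 2004 falls inside that range.
Step 3: the earliest permitted date is 7 days after 8 December 2004 (when the itemised statement is provided), i.e. 15 December 2004; done 17 December 2004, after the minimum wait.
Step 4: the window is 12–47 days after 31 December 2004 (end of the 14-day comment period, which began when the final cure demand is issued on 17 December 2004), so 12 January 2005 through 16 February 2005; done 14 February 2005 — within the window.
Step 5: 53 days after 14 February 2005 (when the termination notice is served) is 8 April 2005; done 11 April 2005 — 3 days late.

Step 5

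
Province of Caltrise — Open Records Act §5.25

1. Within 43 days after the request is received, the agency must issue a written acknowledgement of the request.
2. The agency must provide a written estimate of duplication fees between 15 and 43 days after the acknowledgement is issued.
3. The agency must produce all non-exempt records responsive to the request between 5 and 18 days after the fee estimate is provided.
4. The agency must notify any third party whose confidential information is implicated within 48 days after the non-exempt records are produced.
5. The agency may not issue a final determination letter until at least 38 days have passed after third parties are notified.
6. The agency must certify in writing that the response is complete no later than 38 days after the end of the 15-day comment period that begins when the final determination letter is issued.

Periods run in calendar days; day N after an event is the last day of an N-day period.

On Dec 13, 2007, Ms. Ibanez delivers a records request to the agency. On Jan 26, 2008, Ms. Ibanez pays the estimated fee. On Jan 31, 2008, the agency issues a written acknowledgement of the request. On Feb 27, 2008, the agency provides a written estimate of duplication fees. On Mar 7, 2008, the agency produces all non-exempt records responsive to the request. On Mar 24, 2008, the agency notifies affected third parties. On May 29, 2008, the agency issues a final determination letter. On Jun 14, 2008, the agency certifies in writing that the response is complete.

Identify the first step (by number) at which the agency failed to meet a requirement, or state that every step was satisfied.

(1) due by Dec 13, 2007 + 43 days = Jan 25, 2008; Jan 31, 2008 misses that deadline by 6 days.

Step 1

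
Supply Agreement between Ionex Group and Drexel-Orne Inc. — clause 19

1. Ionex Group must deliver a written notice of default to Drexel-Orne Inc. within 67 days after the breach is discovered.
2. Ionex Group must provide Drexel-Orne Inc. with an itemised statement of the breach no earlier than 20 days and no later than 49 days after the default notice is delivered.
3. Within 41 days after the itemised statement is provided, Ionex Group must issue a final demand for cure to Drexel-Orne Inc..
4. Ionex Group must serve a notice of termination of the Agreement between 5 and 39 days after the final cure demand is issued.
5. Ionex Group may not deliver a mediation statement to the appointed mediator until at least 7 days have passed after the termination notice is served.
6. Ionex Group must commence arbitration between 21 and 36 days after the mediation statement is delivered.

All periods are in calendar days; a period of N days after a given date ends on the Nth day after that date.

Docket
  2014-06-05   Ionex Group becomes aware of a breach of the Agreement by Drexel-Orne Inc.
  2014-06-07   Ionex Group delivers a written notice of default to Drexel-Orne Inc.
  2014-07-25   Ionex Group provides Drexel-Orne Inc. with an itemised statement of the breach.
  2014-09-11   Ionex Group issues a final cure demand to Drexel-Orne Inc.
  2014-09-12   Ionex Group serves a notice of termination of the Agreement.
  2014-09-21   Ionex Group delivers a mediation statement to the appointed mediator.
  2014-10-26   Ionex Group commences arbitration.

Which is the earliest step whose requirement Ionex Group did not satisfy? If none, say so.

Step 1 — counting 67 days from 2014-06-05 (when the breach is discovered) gives a deadline of 2014-08-11; 2014-06-07 is within that limit.
Step 2 — 20 and 49 days from 2014-06-07 (when the default notice is delivered) are 2014-06-27 and 2014-07-26 respectively; done 2014-07-25, which is between those dates.
Step 3 — counting 41 days from 2014-07-25 (when the itemised statement is provided) gives a deadline of 2014-09-04; done 2014-09-11 — 7 days late.
Later steps need not be reached.

Step 3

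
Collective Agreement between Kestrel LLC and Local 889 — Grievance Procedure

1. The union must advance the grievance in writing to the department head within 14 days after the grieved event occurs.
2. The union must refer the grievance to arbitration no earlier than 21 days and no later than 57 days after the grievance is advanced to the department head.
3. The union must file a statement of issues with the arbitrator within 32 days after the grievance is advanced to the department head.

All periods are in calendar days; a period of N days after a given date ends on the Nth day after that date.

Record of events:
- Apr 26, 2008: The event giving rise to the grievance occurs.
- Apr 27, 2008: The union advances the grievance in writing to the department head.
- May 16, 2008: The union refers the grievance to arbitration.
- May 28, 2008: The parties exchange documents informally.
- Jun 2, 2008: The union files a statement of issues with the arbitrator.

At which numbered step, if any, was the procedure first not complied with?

Step 2

Step 1: 14 days after Apr 26, 2008 (when the grieved event occurs) is May 10, 2008; Apr 27, 2008 is within that limit.
Step 2: the window is 21–57 days after Apr 27, 2008 (when the grievance is advanced to the department head), so May 18, 2008 through Jun 23, 2008; done May 16, 2008 — 2 days before the window opened.
Later steps need not be reached.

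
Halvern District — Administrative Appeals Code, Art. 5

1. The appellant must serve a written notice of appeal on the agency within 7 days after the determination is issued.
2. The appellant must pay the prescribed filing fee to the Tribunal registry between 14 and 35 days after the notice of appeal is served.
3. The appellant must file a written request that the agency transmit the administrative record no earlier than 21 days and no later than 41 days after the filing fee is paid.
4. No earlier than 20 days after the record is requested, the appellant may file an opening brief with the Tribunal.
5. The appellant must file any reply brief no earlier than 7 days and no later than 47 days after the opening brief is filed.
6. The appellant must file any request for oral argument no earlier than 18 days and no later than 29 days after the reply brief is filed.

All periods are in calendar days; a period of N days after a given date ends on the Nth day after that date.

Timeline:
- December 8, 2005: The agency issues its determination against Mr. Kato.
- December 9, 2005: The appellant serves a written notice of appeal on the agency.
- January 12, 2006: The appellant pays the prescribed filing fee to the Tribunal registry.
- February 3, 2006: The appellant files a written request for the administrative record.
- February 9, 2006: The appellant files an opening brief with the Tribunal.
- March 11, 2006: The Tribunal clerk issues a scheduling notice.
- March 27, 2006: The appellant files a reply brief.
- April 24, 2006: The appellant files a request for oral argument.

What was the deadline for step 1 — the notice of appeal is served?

Step 1 runs from December 8, 2005, when the determination is issued. 7 days after December 8, 2005 is December 15, 2005.

December 15, 2005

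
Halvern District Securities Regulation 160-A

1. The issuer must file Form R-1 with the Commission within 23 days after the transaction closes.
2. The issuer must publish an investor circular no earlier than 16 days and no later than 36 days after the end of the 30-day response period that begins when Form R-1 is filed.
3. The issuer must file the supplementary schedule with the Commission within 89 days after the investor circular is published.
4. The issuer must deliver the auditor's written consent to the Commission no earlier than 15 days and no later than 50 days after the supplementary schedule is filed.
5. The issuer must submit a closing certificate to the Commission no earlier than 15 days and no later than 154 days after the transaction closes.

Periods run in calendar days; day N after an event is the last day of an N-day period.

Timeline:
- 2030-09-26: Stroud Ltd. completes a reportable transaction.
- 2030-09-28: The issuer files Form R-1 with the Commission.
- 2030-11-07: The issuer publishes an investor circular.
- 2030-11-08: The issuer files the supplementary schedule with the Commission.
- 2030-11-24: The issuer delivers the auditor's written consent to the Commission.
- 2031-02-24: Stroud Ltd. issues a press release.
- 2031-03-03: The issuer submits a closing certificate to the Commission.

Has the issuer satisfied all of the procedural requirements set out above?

Step 1 — counting 23 days from 2030-09-26 (when the transaction closes) gives a deadline of 2030-10-19; 2030-09-28 is within that limit.
Step 2 — 16 and 36 days from 2030-10-28 (end of the 30-day response period, which began when Form R-1 is filed on 2030-09-28) are 2030-11-13 and 2030-12-03 respectively; done 2030-11-07 — 6 days before the window opened.
No need to go further; step 2 was not satisfied.

No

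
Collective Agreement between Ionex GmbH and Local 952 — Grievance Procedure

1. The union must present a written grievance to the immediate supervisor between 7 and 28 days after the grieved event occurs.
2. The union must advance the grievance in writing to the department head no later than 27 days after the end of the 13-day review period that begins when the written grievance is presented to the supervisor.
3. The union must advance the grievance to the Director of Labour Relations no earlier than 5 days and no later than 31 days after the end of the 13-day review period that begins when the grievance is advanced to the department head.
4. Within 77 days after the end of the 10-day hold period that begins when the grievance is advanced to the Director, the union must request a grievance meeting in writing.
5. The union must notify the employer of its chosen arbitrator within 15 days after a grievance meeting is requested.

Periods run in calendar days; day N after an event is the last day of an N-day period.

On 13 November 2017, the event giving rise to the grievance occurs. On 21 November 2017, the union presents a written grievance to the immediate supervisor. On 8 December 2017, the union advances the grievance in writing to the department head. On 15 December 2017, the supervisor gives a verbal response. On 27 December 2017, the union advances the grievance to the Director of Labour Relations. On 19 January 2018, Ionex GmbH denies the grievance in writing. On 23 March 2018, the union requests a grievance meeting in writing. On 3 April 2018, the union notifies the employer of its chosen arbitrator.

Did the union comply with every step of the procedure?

Step 1: the window is 7–28 days after 13 November 2017 (when the grieved event occurs), so 20 November 2017 through 11 December 2017; done 21 November 2017 — within the window.
Step 2: 27 days after 4 December 2017 (end of the 13-day review period, which began when the written grievance is presented to the supervisor on 21 November 2017) is 31 December 2017; completed 8 December 2017, before the deadline.
Step 3: the window is 5–31 days after 21 December 2017 (end of the 13-day review period, which began when the grievance is advanced to the department head on 8 December 2017), so 26 December 2017 through 21 January 2018; done 27 December 2017, which is between those dates.
Step 4: 77 days after 6 January 2018 (end of the 10-day hold period, which began when the grievance is advanced to the Director on 27 December 2017) is 24 March 2018; 23 March 2018 is within that limit.
Step 5: 15 days after 23 March 2018 (when a grievance meeting is requested) is 7 April 2018; done 3 April 2018 — timely.

Yes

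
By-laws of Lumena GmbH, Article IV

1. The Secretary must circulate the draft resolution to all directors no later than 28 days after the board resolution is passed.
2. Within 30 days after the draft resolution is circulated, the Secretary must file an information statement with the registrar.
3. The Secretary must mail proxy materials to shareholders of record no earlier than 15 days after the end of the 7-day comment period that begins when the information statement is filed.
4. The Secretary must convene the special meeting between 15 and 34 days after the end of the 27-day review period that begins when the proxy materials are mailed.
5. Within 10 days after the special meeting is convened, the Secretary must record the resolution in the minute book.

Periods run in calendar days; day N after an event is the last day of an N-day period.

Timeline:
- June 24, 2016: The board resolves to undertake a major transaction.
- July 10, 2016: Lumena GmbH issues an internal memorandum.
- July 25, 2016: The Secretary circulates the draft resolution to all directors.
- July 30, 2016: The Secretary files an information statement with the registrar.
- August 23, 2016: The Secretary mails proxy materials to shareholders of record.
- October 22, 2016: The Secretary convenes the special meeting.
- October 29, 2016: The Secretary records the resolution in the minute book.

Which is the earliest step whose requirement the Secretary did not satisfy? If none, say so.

Step 1

Step 1: 28 days after June 24, 2016 (when the board resolution is passed) is July 22, 2016; July 25, 2016 misses that deadline by 3 days.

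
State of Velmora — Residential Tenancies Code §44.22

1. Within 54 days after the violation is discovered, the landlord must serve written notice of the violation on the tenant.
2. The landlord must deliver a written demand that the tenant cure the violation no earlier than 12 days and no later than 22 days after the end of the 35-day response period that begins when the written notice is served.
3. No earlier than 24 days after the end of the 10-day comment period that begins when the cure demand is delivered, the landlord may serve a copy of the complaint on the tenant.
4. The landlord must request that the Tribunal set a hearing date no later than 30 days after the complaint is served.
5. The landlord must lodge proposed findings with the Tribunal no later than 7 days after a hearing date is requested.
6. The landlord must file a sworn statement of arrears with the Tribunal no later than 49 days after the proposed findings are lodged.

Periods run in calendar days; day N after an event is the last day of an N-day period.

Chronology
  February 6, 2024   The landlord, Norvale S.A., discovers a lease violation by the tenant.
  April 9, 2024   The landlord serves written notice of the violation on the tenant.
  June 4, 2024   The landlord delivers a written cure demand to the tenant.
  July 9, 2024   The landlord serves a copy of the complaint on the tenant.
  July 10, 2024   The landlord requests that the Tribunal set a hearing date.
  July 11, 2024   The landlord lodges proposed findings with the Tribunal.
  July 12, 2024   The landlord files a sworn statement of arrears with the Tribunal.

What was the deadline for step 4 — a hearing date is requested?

August 8, 2024

Step 4 runs from July 9, 2024, when the complaint is served. 30 days after July 9, 2024 is August 8, 2024.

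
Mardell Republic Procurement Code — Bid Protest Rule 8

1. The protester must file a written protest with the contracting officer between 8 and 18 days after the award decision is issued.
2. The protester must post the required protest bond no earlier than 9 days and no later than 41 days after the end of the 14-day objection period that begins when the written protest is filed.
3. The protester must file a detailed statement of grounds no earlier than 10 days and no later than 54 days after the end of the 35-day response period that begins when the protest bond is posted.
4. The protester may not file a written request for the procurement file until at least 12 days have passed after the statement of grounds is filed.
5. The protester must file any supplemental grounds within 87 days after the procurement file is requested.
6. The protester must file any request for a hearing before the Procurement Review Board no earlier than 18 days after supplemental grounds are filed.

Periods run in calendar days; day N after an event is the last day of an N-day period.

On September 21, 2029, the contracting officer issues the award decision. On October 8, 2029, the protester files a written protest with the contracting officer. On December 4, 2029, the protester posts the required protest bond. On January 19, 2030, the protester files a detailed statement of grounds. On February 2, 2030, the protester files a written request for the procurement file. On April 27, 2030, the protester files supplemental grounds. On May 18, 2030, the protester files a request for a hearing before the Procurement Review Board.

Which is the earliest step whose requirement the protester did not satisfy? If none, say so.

Step 1 — 8 and 18 days from September 21, 2029 (when the award decision is issued) are September 29, 2029 and October 9, 2029 respectively; done October 8, 2029 — within the window.
Step 2 — 9 and 41 days from October 22, 2029 (end of the 14-day objection period, which began when the written protest is filed on October 8, 2029) are October 31, 2029 and December 2, 2029 respectively; done December 4, 2029 — 2 days after the window closed.

Step 2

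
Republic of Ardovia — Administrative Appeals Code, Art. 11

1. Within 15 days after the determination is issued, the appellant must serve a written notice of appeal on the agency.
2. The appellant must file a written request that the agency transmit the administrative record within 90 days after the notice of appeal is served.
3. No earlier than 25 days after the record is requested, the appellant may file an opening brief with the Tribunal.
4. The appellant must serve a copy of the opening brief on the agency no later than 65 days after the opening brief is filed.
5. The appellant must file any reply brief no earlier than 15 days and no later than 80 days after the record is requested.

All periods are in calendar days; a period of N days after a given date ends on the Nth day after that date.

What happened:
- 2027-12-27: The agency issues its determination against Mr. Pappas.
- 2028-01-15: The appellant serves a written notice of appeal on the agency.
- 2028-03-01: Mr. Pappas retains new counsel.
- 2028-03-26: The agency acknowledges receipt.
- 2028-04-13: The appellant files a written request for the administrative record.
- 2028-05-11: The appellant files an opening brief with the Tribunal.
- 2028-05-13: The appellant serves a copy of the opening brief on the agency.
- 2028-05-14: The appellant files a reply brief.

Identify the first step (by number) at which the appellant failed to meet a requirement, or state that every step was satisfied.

Step 1 — counting 15 days from 2027-12-27 (when the determination is issued) gives a deadline of 2028-01-11; not done until 2028-01-15, 4 days after the deadline.
Later steps need not be reached.

Step 1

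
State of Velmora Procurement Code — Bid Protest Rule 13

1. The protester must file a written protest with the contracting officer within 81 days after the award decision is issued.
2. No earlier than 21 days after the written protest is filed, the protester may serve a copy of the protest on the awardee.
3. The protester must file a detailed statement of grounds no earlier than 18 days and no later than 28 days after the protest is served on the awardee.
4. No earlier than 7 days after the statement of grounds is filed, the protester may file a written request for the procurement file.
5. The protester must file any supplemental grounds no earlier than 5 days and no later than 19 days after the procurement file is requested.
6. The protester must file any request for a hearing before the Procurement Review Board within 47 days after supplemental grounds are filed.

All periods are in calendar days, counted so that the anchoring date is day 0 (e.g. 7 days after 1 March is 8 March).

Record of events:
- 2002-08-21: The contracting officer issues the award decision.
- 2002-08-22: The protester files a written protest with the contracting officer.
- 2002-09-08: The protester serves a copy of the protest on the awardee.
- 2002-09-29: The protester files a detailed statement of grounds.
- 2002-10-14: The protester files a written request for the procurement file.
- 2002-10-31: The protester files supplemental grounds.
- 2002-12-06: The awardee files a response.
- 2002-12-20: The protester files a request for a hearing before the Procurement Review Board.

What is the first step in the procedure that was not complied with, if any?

Step 2

Step 1: 81 days after 2002-08-21 (when the award decision is issued) is 2002-11-10; 2002-08-22 is within that limit.
Step 2: the earliest permitted date is 21 days after 2002-08-22 (when the written protest is filed), i.e. 2002-09-12; 2002-09-08 is 4 days before the earliest permitted date.
That is the first point of non-compliance.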